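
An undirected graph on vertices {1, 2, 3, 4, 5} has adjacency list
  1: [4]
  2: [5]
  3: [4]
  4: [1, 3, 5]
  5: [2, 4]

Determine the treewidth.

A width-1 tree decomposition is:
Bags: B1 = {4, 5}  B2 = {1, 4}  B3 = {3, 4}  B4 = {2, 5}
Tree: B1–B2, B1–B3, B1–B4
Every bag has size at most 2, so the width is 2 − 1 = 1 and tw(G) ≤ 1. Any graph with an edge has treewidth ≥ 1, and G has the edge 5–4. Combining the bounds, tw(G) = 1.

1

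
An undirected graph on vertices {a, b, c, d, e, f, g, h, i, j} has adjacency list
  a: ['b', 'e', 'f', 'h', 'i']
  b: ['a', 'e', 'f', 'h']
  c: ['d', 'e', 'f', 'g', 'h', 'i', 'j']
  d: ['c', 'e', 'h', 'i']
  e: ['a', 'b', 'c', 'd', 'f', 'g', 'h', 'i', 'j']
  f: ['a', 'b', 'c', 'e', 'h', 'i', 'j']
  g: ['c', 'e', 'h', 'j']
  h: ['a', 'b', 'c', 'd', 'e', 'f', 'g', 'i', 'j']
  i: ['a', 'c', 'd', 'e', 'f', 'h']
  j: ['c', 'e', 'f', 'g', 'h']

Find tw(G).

A width-4 tree decomposition is:
Bags: B1 = {c, e, f, h, i}  B2 = {a, e, f, h, i}  B3 = {c, e, f, h, j}  B4 = {a, b, e, f, h}  B5 = {c, d, e, h, i}  B6 = {c, e, g, h, j}
Tree: B1–B2, B1–B3, B2–B4, B1–B5, B3–B6
Each bag holds 5 vertices, so the decomposition has width 4, which upper-bounds the treewidth. Conversely, {c, d, e, h, i} is a clique of size 5, and the vertices of any clique must share a bag in every tree decomposition; so some bag has ≥ 5 vertices and tw(G) ≥ 4. Combining the bounds, tw(G) = 4.

4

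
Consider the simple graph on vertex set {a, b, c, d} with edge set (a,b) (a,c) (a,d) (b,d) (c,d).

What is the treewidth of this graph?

A width-2 tree decomposition is:
Bags: B1 = {a, b, d}  B2 = {a, c, d}
Tree: B1–B2
Every bag has size at most 3, so the width is 3 − 1 = 2 and tw(G) ≤ 2. On the other hand G contains the 3-clique {a, c, d}. A clique must lie in a single bag of any decomposition, so no decomposition can have width below 2. Hence tw(G) = 2 exactly.

2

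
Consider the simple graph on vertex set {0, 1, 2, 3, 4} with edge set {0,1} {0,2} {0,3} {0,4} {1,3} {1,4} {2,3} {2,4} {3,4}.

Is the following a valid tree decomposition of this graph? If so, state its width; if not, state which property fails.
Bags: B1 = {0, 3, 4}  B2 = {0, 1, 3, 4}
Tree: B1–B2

A tree decomposition must satisfy three properties: every vertex lies in some bag; for every edge, both endpoints lie together in some bag; and for every vertex, the bags containing it form a connected subtree. Here vertex 2 appears in no bag, so the decomposition is invalid.

No — vertex 2 appears in no bag.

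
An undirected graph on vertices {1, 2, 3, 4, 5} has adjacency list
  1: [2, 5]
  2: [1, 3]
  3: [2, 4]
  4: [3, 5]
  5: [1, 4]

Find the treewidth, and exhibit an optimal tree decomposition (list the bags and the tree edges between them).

Treewidth 2.
One optimal decomposition is:
Bags: B1 = {1, 2, 3}  B2 = {1, 3, 4}  B3 = {1, 4, 5}
Tree: B1–B2, B2–B3

Every bag has size at most 3, so the width is 3 − 1 = 2 and tw(G) ≤ 2. The edges 1–2–3–4–5–1 form a cycle, so G is not a tree and its treewidth is at least 2. Combining the bounds, tw(G) = 2.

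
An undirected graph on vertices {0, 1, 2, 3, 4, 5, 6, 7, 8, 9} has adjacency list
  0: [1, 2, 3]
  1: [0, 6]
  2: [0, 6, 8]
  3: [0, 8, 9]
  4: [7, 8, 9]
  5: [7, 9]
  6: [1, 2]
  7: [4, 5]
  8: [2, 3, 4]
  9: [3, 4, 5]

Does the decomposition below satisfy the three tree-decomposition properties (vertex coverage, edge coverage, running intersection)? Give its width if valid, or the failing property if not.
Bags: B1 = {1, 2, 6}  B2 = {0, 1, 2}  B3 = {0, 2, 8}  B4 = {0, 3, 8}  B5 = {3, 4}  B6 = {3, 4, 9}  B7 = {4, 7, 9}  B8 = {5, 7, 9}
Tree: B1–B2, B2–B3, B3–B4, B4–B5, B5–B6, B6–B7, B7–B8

A tree decomposition must satisfy three properties: every vertex lies in some bag; for every edge, both endpoints lie together in some bag; and for every vertex, the bags containing it form a connected subtree. Here edge (8,4) lies in no bag, so the decomposition is invalid.

No — edge (8,4) lies in no bag.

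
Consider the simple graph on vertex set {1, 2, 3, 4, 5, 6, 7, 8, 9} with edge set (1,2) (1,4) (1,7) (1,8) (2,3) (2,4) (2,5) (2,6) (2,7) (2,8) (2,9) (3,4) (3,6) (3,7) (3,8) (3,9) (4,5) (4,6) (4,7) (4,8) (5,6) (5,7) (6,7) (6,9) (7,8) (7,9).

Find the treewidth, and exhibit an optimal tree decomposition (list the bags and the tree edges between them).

Each bag holds 5 vertices, so the decomposition has width 4, which upper-bounds the treewidth. Conversely, {2, 3, 6, 7, 9} is a clique of size 5, and the vertices of any clique must share a bag in every tree decomposition; so some bag has ≥ 5 vertices and tw(G) ≥ 4. Hence tw(G) = 4 exactly.

Treewidth 4.
One such decomposition:
Bags: B1 = {2, 3, 6, 7, 9}  B2 = {2, 3, 4, 6, 7}  B3 = {2, 3, 4, 7, 8}  B4 = {2, 4, 5, 6, 7}  B5 = {1, 2, 4, 7, 8}
Tree: B1–B2, B2–B3, B2–B4, B3–B5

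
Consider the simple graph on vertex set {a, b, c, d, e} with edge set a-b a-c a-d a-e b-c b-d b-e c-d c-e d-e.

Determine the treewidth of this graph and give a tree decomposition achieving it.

With just one bag of size 5, the width is 5 − 1 = 4, so tw(G) ≤ 4. On the other hand G contains the 5-clique {a, b, c, d, e}. A clique must lie in a single bag of any decomposition, so no decomposition can have width below 4. The upper and lower bounds meet at 4, so that is the treewidth.

Treewidth 4.
Bags: B1 = {a, b, c, d, e}
Tree: (single bag)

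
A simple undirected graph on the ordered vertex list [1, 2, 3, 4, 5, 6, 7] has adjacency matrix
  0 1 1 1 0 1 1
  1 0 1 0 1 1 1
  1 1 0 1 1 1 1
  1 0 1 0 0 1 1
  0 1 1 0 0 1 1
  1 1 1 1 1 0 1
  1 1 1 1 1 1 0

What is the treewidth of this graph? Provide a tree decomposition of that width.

Every bag has size at most 5, so the width is 5 − 1 = 4 and tw(G) ≤ 4. On the other hand G contains the 5-clique {1, 2, 3, 6, 7}. A clique must lie in a single bag of any decomposition, so no decomposition can have width below 4. The upper and lower bounds meet at 4, so that is the treewidth.

Treewidth 4.
Bags: B1 = {1, 2, 3, 6, 7}  B2 = {2, 3, 5, 6, 7}  B3 = {1, 3, 4, 6, 7}
Tree: B1–B2, B1–B3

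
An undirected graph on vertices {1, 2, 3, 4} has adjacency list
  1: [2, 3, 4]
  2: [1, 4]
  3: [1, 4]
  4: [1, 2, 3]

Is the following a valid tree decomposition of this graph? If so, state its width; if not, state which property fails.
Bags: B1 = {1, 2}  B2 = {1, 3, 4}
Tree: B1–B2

No — edge (4,2) lies in no bag.

A tree decomposition must satisfy three properties: every vertex lies in some bag; for every edge, both endpoints lie together in some bag; and for every vertex, the bags containing it form a connected subtree. Here edge (4,2) lies in no bag, so the decomposition is invalid.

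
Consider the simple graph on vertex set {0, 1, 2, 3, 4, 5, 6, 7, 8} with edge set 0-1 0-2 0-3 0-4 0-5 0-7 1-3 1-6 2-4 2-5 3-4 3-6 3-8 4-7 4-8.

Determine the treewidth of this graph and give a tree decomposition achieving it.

Every bag has size at most 3, so the width is 3 − 1 = 2 and tw(G) ≤ 2. Conversely, {0, 1, 3} is a clique of size 3, and the vertices of any clique must share a bag in every tree decomposition; so some bag has ≥ 3 vertices and tw(G) ≥ 2. Combining the bounds, tw(G) = 2.

Treewidth 2.
One optimal decomposition is:
Bags: B1 = {0, 3, 4}  B2 = {0, 2, 4}  B3 = {3, 4, 8}  B4 = {0, 2, 5}  B5 = {0, 4, 7}  B6 = {0, 1, 3}  B7 = {1, 3, 6}
Tree: B1–B2, B1–B3, B2–B4, B2–B5, B1–B6, B6–B7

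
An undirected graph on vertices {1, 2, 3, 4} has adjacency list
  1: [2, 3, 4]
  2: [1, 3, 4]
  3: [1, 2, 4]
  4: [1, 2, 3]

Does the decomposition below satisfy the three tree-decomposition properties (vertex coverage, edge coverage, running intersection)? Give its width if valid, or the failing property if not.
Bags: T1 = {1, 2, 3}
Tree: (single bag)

No — vertex 4 appears in no bag.

A tree decomposition must satisfy three properties: every vertex lies in some bag; for every edge, both endpoints lie together in some bag; and for every vertex, the bags containing it form a connected subtree. Here vertex 4 appears in no bag, so the decomposition is invalid.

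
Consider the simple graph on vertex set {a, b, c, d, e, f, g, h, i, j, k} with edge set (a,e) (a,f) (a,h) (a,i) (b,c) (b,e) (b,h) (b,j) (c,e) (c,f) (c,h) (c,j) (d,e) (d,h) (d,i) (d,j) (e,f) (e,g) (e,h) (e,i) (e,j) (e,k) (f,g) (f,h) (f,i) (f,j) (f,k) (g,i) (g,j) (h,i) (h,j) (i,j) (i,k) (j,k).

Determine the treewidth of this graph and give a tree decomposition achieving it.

Treewidth 4.
One such decomposition:
Bags: B1 = {e, f, h, i, j}  B2 = {a, e, f, h, i}  B3 = {c, e, f, h, j}  B4 = {e, f, g, i, j}  B5 = {e, f, i, j, k}  B6 = {b, c, e, h, j}  B7 = {d, e, h, i, j}
Tree: B1–B2, B1–B3, B1–B4, B1–B5, B3–B6, B1–B7

Each bag holds 5 vertices, so the decomposition has width 4, which upper-bounds the treewidth. Conversely, {d, e, h, i, j} is a clique of size 5, and the vertices of any clique must share a bag in every tree decomposition; so some bag has ≥ 5 vertices and tw(G) ≥ 4. Hence tw(G) = 4 exactly.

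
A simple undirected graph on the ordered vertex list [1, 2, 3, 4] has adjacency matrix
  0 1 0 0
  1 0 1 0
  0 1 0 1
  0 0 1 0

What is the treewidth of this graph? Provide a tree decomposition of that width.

Treewidth 1.
Bags: B1 = {1, 2}  B2 = {2, 3}  B3 = {3, 4}
Tree: B1–B2, B2–B3

Each bag holds 2 vertices, so the decomposition has width 1, which upper-bounds the treewidth. G has an edge, so its treewidth is at least 1. The upper and lower bounds meet at 1, so that is the treewidth.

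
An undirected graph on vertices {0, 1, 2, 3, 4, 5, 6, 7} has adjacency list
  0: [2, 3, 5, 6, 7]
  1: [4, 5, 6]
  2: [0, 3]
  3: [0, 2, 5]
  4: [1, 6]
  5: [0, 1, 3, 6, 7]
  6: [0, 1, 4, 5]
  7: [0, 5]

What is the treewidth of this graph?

2

A width-2 tree decomposition is:
Bags: B1 = {0, 5, 7}  B2 = {0, 3, 5}  B3 = {0, 5, 6}  B4 = {1, 5, 6}  B5 = {1, 4, 6}  B6 = {0, 2, 3}
Tree: B1–B2, B2–B3, B3–B4, B4–B5, B2–B6
Every bag has size at most 3, so the width is 3 − 1 = 2 and tw(G) ≤ 2. On the other hand G contains the 3-clique {0, 2, 3}. A clique must lie in a single bag of any decomposition, so no decomposition can have width below 2. Therefore the treewidth is 2.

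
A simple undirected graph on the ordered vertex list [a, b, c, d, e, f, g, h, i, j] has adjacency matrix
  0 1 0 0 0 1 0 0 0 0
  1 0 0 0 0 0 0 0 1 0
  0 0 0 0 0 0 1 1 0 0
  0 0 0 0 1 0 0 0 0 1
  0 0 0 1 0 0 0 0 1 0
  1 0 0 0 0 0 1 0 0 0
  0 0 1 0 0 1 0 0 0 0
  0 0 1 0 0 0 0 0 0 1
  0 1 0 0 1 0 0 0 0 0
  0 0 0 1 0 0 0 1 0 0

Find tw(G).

A width-2 tree decomposition is:
Bags: B1 = {c, g, h}  B2 = {g, h, j}  B3 = {d, g, j}  B4 = {d, e, g}  B5 = {e, g, i}  B6 = {b, g, i}  B7 = {a, b, g}  B8 = {a, f, g}
Tree: B1–B2, B2–B3, B3–B4, B4–B5, B5–B6, B6–B7, B7–B8
The largest bag has 3 vertices, giving width 2; this decomposition certifies tw(G) ≤ 2. Since g–c–h–j–d–e–i–b–a–f–g is a cycle in G, G is not acyclic. Forests are exactly the graphs of treewidth ≤ 1, so tw(G) ≥ 2. Hence tw(G) = 2 exactly.

2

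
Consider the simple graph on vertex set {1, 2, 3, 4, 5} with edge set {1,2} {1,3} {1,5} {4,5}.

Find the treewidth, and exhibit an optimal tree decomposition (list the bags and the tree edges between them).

Every bag has size at most 2, so the width is 2 − 1 = 1 and tw(G) ≤ 1. Since G has at least one edge (e.g. 4–5), it is not an edgeless graph, so tw(G) ≥ 1. Therefore the treewidth is 1.

Treewidth 1.
Bags: B1 = {4, 5}  B2 = {1, 5}  B3 = {1, 3}  B4 = {1, 2}
Tree: B1–B2, B2–B3, B2–B4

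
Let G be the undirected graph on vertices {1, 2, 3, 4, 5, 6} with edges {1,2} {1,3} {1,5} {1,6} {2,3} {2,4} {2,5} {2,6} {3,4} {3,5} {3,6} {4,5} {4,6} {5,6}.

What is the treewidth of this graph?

A width-4 tree decomposition is:
Bags: B1 = {2, 3, 4, 5, 6}  B2 = {1, 2, 3, 5, 6}
Tree: B1–B2
Each bag holds 5 vertices, so the decomposition has width 4, which upper-bounds the treewidth. For the lower bound, the 5 vertices {1, 2, 3, 5, 6} are pairwise adjacent, and any tree decomposition puts a clique entirely inside one bag — forcing width ≥ 4. Combining the bounds, tw(G) = 4.

4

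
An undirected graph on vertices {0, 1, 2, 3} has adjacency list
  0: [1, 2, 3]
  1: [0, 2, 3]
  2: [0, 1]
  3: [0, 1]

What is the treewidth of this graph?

2

A width-2 tree decomposition is:
Bags: B1 = {0, 1, 2}  B2 = {0, 1, 3}
Tree: B1–B2
The largest bag has 3 vertices, giving width 2; this decomposition certifies tw(G) ≤ 2. For the lower bound, the 3 vertices {0, 1, 2} are pairwise adjacent, and any tree decomposition puts a clique entirely inside one bag — forcing width ≥ 2. Therefore the treewidth is 2.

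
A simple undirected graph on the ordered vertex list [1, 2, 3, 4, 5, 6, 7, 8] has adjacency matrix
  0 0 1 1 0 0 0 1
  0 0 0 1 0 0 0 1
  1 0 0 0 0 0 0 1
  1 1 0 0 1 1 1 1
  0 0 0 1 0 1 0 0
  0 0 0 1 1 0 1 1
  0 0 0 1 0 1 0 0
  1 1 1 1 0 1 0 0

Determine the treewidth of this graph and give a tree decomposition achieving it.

Treewidth 2.
Bags: B1 = {1, 4, 8}  B2 = {1, 3, 8}  B3 = {4, 6, 8}  B4 = {2, 4, 8}  B5 = {4, 6, 7}  B6 = {4, 5, 6}
Tree: B1–B2, B1–B3, B3–B4, B3–B5, B3–B6

Every bag has size at most 3, so the width is 3 − 1 = 2 and tw(G) ≤ 2. For the lower bound, the 3 vertices {1, 3, 8} are pairwise adjacent, and any tree decomposition puts a clique entirely inside one bag — forcing width ≥ 2. Therefore the treewidth is 2.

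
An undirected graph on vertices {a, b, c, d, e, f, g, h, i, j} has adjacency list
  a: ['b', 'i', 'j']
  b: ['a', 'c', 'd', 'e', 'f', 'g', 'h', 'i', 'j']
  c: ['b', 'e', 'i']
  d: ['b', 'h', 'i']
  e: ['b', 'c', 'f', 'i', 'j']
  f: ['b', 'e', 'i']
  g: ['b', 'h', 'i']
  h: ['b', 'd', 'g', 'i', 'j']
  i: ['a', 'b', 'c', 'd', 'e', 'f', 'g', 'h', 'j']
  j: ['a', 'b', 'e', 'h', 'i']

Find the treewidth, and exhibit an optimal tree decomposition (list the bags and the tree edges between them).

Each bag holds 4 vertices, so the decomposition has width 3, which upper-bounds the treewidth. On the other hand G contains the 4-clique {b, e, f, i}. A clique must lie in a single bag of any decomposition, so no decomposition can have width below 3. Hence tw(G) = 3 exactly.

Treewidth 3.
One such decomposition:
Bags: B1 = {b, e, i, j}  B2 = {b, h, i, j}  B3 = {b, e, f, i}  B4 = {b, d, h, i}  B5 = {a, b, i, j}  B6 = {b, c, e, i}  B7 = {b, g, h, i}
Tree: B1–B2, B1–B3, B2–B4, B2–B5, B1–B6, B4–B7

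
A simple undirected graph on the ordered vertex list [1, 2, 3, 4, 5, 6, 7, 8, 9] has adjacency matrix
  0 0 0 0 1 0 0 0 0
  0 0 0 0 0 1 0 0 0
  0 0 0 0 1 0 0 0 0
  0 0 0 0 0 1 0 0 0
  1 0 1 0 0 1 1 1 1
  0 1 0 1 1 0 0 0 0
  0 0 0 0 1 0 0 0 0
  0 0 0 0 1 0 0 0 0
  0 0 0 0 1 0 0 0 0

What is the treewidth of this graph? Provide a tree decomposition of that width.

Treewidth 1.
One optimal decomposition is:
Bags: B1 = {3, 5}  B2 = {1, 5}  B3 = {5, 9}  B4 = {5, 7}  B5 = {5, 6}  B6 = {5, 8}  B7 = {2, 6}  B8 = {4, 6}
Tree: B1–B2, B1–B3, B3–B4, B2–B5, B5–B6, B5–B7, B5–B8

The largest bag has 2 vertices, giving width 1; this decomposition certifies tw(G) ≤ 1. Any graph with an edge has treewidth ≥ 1, and G has the edge 3–5. Hence tw(G) = 1 exactly.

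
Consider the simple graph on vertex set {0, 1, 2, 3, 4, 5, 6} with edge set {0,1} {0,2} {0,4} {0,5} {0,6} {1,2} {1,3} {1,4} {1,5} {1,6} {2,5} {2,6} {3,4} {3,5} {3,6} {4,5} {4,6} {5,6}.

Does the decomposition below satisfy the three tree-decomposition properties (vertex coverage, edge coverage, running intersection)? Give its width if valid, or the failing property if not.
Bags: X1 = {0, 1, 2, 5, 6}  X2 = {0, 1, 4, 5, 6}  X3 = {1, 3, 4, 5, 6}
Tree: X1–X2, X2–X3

Yes; width 4.

Every vertex of G appears in some bag (union = {0, 1, 2, 3, 4, 5, 6}); every edge is covered by a bag; and for each vertex v the set of bags containing v is connected in the bag tree. The decomposition is therefore valid. The largest bag has 5 vertices, so the width is 4.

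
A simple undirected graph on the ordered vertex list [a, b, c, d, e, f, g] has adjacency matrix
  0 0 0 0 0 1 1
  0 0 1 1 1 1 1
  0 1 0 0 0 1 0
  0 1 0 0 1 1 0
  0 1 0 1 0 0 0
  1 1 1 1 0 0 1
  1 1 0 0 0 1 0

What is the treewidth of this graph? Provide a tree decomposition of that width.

Each bag holds 3 vertices, so the decomposition has width 2, which upper-bounds the treewidth. On the other hand G contains the 3-clique {b, d, e}. A clique must lie in a single bag of any decomposition, so no decomposition can have width below 2. Combining the bounds, tw(G) = 2.

Treewidth 2.
One optimal decomposition is:
Bags: B1 = {b, f, g}  B2 = {a, f, g}  B3 = {b, d, f}  B4 = {b, c, f}  B5 = {b, d, e}
Tree: B1–B2, B1–B3, B3–B4, B3–B5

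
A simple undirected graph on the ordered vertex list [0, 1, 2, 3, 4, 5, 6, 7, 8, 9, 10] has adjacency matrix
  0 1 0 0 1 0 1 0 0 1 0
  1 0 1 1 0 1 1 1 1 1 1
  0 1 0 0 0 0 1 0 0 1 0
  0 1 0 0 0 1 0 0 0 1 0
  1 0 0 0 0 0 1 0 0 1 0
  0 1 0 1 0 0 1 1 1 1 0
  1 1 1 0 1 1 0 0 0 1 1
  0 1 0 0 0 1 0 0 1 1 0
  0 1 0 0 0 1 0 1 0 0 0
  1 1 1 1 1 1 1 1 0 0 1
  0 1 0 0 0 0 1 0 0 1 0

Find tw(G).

3

A width-3 tree decomposition is:
Bags: B1 = {1, 5, 7, 9}  B2 = {1, 5, 6, 9}  B3 = {1, 2, 6, 9}  B4 = {0, 1, 6, 9}  B5 = {0, 4, 6, 9}  B6 = {1, 6, 9, 10}  B7 = {1, 3, 5, 9}  B8 = {1, 5, 7, 8}
Tree: B1–B2, B2–B3, B3–B4, B4–B5, B3–B6, B2–B7, B1–B8
The largest bag has 4 vertices, giving width 3; this decomposition certifies tw(G) ≤ 3. On the other hand G contains the 4-clique {1, 5, 7, 8}. A clique must lie in a single bag of any decomposition, so no decomposition can have width below 3. Combining the bounds, tw(G) = 3.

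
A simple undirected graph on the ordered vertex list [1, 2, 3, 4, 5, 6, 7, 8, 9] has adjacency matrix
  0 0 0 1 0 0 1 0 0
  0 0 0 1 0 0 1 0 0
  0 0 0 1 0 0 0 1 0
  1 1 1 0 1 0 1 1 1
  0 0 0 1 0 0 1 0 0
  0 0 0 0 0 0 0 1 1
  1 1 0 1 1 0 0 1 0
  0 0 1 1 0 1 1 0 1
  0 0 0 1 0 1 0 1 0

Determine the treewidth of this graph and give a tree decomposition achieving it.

Each bag holds 3 vertices, so the decomposition has width 2, which upper-bounds the treewidth. Conversely, {4, 8, 9} is a clique of size 3, and the vertices of any clique must share a bag in every tree decomposition; so some bag has ≥ 3 vertices and tw(G) ≥ 2. Therefore the treewidth is 2.

Treewidth 2.
Bags: B1 = {4, 7, 8}  B2 = {4, 8, 9}  B3 = {3, 4, 8}  B4 = {4, 5, 7}  B5 = {2, 4, 7}  B6 = {1, 4, 7}  B7 = {6, 8, 9}
Tree: B1–B2, B1–B3, B1–B4, B4–B5, B4–B6, B2–B7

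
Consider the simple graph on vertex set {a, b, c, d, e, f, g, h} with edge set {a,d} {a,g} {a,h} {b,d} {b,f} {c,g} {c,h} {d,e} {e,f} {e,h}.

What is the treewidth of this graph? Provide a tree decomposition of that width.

Treewidth 2.
Bags: B1 = {c, g, h}  B2 = {a, g, h}  B3 = {a, e, h}  B4 = {a, d, e}  B5 = {d, e, f}  B6 = {b, d, f}
Tree: B1–B2, B2–B3, B3–B4, B4–B5, B5–B6

The largest bag has 3 vertices, giving width 2; this decomposition certifies tw(G) ≤ 2. For the lower bound, G contains the cycle c–g–a–h–c, so G is not a forest; only forests have treewidth ≤ 1, hence tw(G) ≥ 2. The upper and lower bounds meet at 2, so that is the treewidth.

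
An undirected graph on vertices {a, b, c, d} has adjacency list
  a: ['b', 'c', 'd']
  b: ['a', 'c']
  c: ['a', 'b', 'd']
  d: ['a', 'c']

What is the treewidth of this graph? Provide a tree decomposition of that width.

Each bag holds 3 vertices, so the decomposition has width 2, which upper-bounds the treewidth. Conversely, {a, c, d} is a clique of size 3, and the vertices of any clique must share a bag in every tree decomposition; so some bag has ≥ 3 vertices and tw(G) ≥ 2. The upper and lower bounds meet at 2, so that is the treewidth.

Treewidth 2.
One optimal decomposition is:
Bags: B1 = {a, c, d}  B2 = {a, b, c}
Tree: B1–B2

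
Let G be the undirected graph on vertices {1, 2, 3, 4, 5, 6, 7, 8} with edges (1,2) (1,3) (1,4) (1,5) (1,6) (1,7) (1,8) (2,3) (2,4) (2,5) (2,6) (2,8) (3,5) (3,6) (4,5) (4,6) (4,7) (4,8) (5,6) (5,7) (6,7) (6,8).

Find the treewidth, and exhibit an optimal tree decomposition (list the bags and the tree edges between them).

Every bag has size at most 5, so the width is 5 − 1 = 4 and tw(G) ≤ 4. For the lower bound, the 5 vertices {1, 2, 3, 5, 6} are pairwise adjacent, and any tree decomposition puts a clique entirely inside one bag — forcing width ≥ 4. Hence tw(G) = 4 exactly.

Treewidth 4.
One optimal decomposition is:
Bags: B1 = {1, 2, 3, 5, 6}  B2 = {1, 2, 4, 5, 6}  B3 = {1, 2, 4, 6, 8}  B4 = {1, 4, 5, 6, 7}
Tree: B1–B2, B2–B3, B2–B4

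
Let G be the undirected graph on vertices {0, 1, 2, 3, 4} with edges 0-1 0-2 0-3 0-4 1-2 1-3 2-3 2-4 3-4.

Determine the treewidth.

A width-3 tree decomposition is:
Bags: B1 = {0, 2, 3, 4}  B2 = {0, 1, 2, 3}
Tree: B1–B2
The largest bag has 4 vertices, giving width 3; this decomposition certifies tw(G) ≤ 3. On the other hand G contains the 4-clique {0, 1, 2, 3}. A clique must lie in a single bag of any decomposition, so no decomposition can have width below 3. Combining the bounds, tw(G) = 3.

3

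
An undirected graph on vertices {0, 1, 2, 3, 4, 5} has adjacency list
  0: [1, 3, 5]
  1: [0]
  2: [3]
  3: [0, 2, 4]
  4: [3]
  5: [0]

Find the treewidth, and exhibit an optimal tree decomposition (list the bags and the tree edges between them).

Every bag has size at most 2, so the width is 2 − 1 = 1 and tw(G) ≤ 1. Any graph with an edge has treewidth ≥ 1, and G has the edge 3–0. Combining the bounds, tw(G) = 1.

Treewidth 1.
Bags: B1 = {0, 3}  B2 = {2, 3}  B3 = {0, 1}  B4 = {0, 5}  B5 = {3, 4}
Tree: B1–B2, B1–B3, B3–B4, B2–B5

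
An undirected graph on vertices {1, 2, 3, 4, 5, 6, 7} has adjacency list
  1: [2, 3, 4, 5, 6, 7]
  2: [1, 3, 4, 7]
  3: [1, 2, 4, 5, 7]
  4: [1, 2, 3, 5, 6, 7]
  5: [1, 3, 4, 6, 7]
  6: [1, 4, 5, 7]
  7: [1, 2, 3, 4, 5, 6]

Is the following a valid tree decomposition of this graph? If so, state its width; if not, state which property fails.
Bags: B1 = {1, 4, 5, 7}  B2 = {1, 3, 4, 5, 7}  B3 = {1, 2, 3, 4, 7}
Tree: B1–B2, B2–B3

A tree decomposition must satisfy three properties: every vertex lies in some bag; for every edge, both endpoints lie together in some bag; and for every vertex, the bags containing it form a connected subtree. Here vertex 6 appears in no bag, so the decomposition is invalid.

No — vertex 6 appears in no bag.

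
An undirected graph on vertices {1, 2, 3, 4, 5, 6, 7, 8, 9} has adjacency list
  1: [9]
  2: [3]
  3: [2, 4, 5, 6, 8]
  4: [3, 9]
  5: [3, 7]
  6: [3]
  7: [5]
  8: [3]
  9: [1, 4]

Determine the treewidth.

A width-1 tree decomposition is:
Bags: B1 = {4, 9}  B2 = {3, 4}  B3 = {3, 5}  B4 = {1, 9}  B5 = {3, 6}  B6 = {5, 7}  B7 = {2, 3}  B8 = {3, 8}
Tree: B1–B2, B2–B3, B1–B4, B3–B5, B3–B6, B5–B7, B2–B8
Each bag holds 2 vertices, so the decomposition has width 1, which upper-bounds the treewidth. Any graph with an edge has treewidth ≥ 1, and G has the edge 9–4. Combining the bounds, tw(G) = 1.

1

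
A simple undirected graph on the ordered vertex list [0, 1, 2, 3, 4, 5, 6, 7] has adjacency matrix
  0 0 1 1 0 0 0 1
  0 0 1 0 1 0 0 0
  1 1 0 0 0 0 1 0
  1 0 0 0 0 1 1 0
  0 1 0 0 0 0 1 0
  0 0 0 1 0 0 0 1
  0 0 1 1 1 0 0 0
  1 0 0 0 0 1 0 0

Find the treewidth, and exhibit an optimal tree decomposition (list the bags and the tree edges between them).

Treewidth 2.
One such decomposition:
Bags: B1 = {1, 2, 4}  B2 = {2, 4, 6}  B3 = {0, 2, 6}  B4 = {0, 3, 6}  B5 = {0, 3, 7}  B6 = {3, 5, 7}
Tree: B1–B2, B2–B3, B3–B4, B4–B5, B5–B6

Each bag holds 3 vertices, so the decomposition has width 2, which upper-bounds the treewidth. The edges 1–4–6–2–1 form a cycle, so G is not a tree and its treewidth is at least 2. Combining the bounds, tw(G) = 2.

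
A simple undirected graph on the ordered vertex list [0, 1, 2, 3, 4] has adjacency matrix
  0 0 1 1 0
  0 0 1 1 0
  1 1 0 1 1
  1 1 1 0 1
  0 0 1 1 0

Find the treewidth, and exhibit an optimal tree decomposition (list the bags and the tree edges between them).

The largest bag has 3 vertices, giving width 2; this decomposition certifies tw(G) ≤ 2. On the other hand G contains the 3-clique {0, 2, 3}. A clique must lie in a single bag of any decomposition, so no decomposition can have width below 2. The upper and lower bounds meet at 2, so that is the treewidth.

Treewidth 2.
One optimal decomposition is:
Bags: B1 = {2, 3, 4}  B2 = {1, 2, 3}  B3 = {0, 2, 3}
Tree: B1–B2, B1–B3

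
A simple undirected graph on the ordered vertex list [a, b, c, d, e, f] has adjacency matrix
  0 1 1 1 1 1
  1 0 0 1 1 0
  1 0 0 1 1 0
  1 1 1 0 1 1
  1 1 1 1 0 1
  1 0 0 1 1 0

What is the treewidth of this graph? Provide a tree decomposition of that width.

The largest bag has 4 vertices, giving width 3; this decomposition certifies tw(G) ≤ 3. For the lower bound, the 4 vertices {a, c, d, e} are pairwise adjacent, and any tree decomposition puts a clique entirely inside one bag — forcing width ≥ 3. Therefore the treewidth is 3.

Treewidth 3.
Bags: B1 = {a, b, d, e}  B2 = {a, d, e, f}  B3 = {a, c, d, e}
Tree: B1–B2, B1–B3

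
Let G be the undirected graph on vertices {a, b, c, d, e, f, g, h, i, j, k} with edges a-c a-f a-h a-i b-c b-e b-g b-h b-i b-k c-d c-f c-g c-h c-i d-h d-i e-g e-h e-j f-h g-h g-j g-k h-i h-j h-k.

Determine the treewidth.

3

A width-3 tree decomposition is:
Bags: B1 = {b, c, h, i}  B2 = {c, d, h, i}  B3 = {a, c, h, i}  B4 = {a, c, f, h}  B5 = {b, c, g, h}  B6 = {b, e, g, h}  B7 = {b, g, h, k}  B8 = {e, g, h, j}
Tree: B1–B2, B2–B3, B3–B4, B1–B5, B5–B6, B6–B7, B6–B8
Each bag holds 4 vertices, so the decomposition has width 3, which upper-bounds the treewidth. For the lower bound, the 4 vertices {e, g, h, j} are pairwise adjacent, and any tree decomposition puts a clique entirely inside one bag — forcing width ≥ 3. Combining the bounds, tw(G) = 3.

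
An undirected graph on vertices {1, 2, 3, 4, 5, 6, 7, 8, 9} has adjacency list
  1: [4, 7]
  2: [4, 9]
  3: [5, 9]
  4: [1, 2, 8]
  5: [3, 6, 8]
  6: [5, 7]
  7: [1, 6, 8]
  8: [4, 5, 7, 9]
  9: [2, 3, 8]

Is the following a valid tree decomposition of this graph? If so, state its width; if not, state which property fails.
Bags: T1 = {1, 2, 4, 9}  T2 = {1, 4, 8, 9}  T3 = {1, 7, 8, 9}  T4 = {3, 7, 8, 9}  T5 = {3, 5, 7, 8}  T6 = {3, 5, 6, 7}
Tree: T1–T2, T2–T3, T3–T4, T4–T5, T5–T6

Checking the three conditions: (i) the bags cover all of {1, 2, 3, 4, 5, 6, 7, 8, 9}; (ii) for each edge, some bag contains both endpoints; (iii) the bags containing any fixed vertex form a subtree. All hold, so the decomposition is valid with width 4 − 1 = 3.

Yes; width 3.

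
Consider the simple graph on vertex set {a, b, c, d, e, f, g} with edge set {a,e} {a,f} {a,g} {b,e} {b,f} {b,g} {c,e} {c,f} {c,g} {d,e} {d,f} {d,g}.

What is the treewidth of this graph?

3

A width-3 tree decomposition is:
Bags: B1 = {b, e, f, g}  B2 = {a, e, f, g}  B3 = {d, e, f, g}  B4 = {c, e, f, g}
Tree: B1–B2, B2–B3, B3–B4
Every bag has size at most 4, so the width is 4 − 1 = 3 and tw(G) ≤ 3. For the lower bound: the 4 vertex sets {b,g}, {a,f}, {e}, {d} are disjoint, each induces a connected subgraph, and every pair is joined by at least one edge of G. Contracting each set to a single vertex therefore yields K_{4} as a minor, and since treewidth is minor-monotone, tw(G) ≥ tw(K_{4}) = 3. Combining the bounds, tw(G) = 3.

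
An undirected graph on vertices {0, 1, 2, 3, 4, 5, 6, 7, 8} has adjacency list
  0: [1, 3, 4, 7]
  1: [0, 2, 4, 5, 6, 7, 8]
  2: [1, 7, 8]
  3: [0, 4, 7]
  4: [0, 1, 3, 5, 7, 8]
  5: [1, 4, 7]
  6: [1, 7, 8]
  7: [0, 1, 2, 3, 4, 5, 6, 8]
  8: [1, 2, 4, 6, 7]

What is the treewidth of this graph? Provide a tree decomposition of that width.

Each bag holds 4 vertices, so the decomposition has width 3, which upper-bounds the treewidth. On the other hand G contains the 4-clique {1, 2, 7, 8}. A clique must lie in a single bag of any decomposition, so no decomposition can have width below 3. The upper and lower bounds meet at 3, so that is the treewidth.

Treewidth 3.
Bags: B1 = {1, 4, 5, 7}  B2 = {1, 4, 7, 8}  B3 = {0, 1, 4, 7}  B4 = {1, 6, 7, 8}  B5 = {1, 2, 7, 8}  B6 = {0, 3, 4, 7}
Tree: B1–B2, B2–B3, B2–B4, B4–B5, B3–B6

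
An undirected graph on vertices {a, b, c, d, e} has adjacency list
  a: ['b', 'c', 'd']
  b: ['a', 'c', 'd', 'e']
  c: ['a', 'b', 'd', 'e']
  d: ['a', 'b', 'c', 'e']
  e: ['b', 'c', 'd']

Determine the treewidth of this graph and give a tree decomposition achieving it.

Each bag holds 4 vertices, so the decomposition has width 3, which upper-bounds the treewidth. For the lower bound, the 4 vertices {b, c, d, e} are pairwise adjacent, and any tree decomposition puts a clique entirely inside one bag — forcing width ≥ 3. Therefore the treewidth is 3.

Treewidth 3.
Bags: B1 = {a, b, c, d}  B2 = {b, c, d, e}
Tree: B1–B2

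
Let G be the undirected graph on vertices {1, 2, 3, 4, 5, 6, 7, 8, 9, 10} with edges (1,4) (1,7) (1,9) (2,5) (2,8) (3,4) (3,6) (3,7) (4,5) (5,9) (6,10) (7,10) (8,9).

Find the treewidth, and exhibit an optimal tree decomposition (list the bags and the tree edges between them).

Treewidth 2.
Bags: B1 = {2, 8, 9}  B2 = {2, 5, 9}  B3 = {1, 5, 9}  B4 = {1, 4, 5}  B5 = {1, 4, 7}  B6 = {3, 4, 7}  B7 = {3, 7, 10}  B8 = {3, 6, 10}
Tree: B1–B2, B2–B3, B3–B4, B4–B5, B5–B6, B6–B7, B7–B8

Each bag holds 3 vertices, so the decomposition has width 2, which upper-bounds the treewidth. Since 8–2–5–9–8 is a cycle in G, G is not acyclic. Forests are exactly the graphs of treewidth ≤ 1, so tw(G) ≥ 2. Combining the bounds, tw(G) = 2.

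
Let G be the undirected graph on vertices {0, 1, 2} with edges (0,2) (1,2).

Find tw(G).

A width-1 tree decomposition is:
Bags: B1 = {1, 2}  B2 = {0, 2}
Tree: B1–B2
Every bag has size at most 2, so the width is 2 − 1 = 1 and tw(G) ≤ 1. G has an edge, so its treewidth is at least 1. The upper and lower bounds meet at 1, so that is the treewidth.

1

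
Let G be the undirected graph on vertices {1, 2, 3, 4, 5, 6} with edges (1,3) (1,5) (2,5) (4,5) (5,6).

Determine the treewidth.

A width-1 tree decomposition is:
Bags: B1 = {1, 3}  B2 = {1, 5}  B3 = {4, 5}  B4 = {5, 6}  B5 = {2, 5}
Tree: B1–B2, B2–B3, B3–B4, B2–B5
The largest bag has 2 vertices, giving width 1; this decomposition certifies tw(G) ≤ 1. Any graph with an edge has treewidth ≥ 1, and G has the edge 1–3. Therefore the treewidth is 1.

1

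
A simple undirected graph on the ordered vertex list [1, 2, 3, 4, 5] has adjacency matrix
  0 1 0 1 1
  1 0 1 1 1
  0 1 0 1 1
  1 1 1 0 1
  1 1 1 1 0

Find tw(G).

3

A width-3 tree decomposition is:
Bags: B1 = {2, 3, 4, 5}  B2 = {1, 2, 4, 5}
Tree: B1–B2
The largest bag has 4 vertices, giving width 3; this decomposition certifies tw(G) ≤ 3. Conversely, {1, 2, 4, 5} is a clique of size 4, and the vertices of any clique must share a bag in every tree decomposition; so some bag has ≥ 4 vertices and tw(G) ≥ 3. Combining the bounds, tw(G) = 3.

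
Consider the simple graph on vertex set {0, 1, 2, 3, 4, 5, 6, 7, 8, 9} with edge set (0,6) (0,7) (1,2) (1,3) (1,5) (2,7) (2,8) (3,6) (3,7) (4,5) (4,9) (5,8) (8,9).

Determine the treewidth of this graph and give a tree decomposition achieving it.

Each bag holds 3 vertices, so the decomposition has width 2, which upper-bounds the treewidth. Since 4–9–8–5–4 is a cycle in G, G is not acyclic. Forests are exactly the graphs of treewidth ≤ 1, so tw(G) ≥ 2. Therefore the treewidth is 2.

Treewidth 2.
One such decomposition:
Bags: B1 = {4, 5, 9}  B2 = {5, 8, 9}  B3 = {1, 5, 8}  B4 = {1, 2, 8}  B5 = {1, 2, 3}  B6 = {2, 3, 7}  B7 = {3, 6, 7}  B8 = {0, 6, 7}
Tree: B1–B2, B2–B3, B3–B4, B4–B5, B5–B6, B6–B7, B7–B8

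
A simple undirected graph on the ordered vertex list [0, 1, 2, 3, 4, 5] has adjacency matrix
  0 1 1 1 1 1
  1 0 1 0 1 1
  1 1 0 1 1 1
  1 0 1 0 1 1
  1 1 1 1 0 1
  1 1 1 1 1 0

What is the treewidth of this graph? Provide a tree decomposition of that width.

Every bag has size at most 5, so the width is 5 − 1 = 4 and tw(G) ≤ 4. On the other hand G contains the 5-clique {0, 1, 2, 4, 5}. A clique must lie in a single bag of any decomposition, so no decomposition can have width below 4. Combining the bounds, tw(G) = 4.

Treewidth 4.
Bags: B1 = {0, 1, 2, 4, 5}  B2 = {0, 2, 3, 4, 5}
Tree: B1–B2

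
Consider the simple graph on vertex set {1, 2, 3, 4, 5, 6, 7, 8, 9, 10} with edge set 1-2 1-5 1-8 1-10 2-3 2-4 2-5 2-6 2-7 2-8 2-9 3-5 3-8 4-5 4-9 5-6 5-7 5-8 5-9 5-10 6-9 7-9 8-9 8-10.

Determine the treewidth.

3

A width-3 tree decomposition is:
Bags: B1 = {2, 5, 8, 9}  B2 = {2, 5, 7, 9}  B3 = {2, 5, 6, 9}  B4 = {1, 2, 5, 8}  B5 = {1, 5, 8, 10}  B6 = {2, 3, 5, 8}  B7 = {2, 4, 5, 9}
Tree: B1–B2, B2–B3, B1–B4, B4–B5, B1–B6, B1–B7
Every bag has size at most 4, so the width is 4 − 1 = 3 and tw(G) ≤ 3. For the lower bound, the 4 vertices {1, 2, 5, 8} are pairwise adjacent, and any tree decomposition puts a clique entirely inside one bag — forcing width ≥ 3. Hence tw(G) = 3 exactly.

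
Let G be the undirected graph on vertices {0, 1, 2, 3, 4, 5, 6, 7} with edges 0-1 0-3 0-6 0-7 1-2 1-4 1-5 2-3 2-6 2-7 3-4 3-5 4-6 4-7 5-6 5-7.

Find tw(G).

A width-4 tree decomposition is:
Bags: B1 = {0, 2, 3, 4, 5}  B2 = {0, 2, 4, 5, 7}  B3 = {0, 1, 2, 4, 5}  B4 = {0, 2, 4, 5, 6}
Tree: B1–B2, B2–B3, B3–B4
Each bag holds 5 vertices, so the decomposition has width 4, which upper-bounds the treewidth. For the lower bound: the 5 vertex sets {2,3}, {0,7}, {1,4}, {5}, {6} are disjoint, each induces a connected subgraph, and every pair is joined by at least one edge of G. Contracting each set to a single vertex therefore yields K_{5} as a minor, and since treewidth is minor-monotone, tw(G) ≥ tw(K_{5}) = 4. Combining the bounds, tw(G) = 4.

4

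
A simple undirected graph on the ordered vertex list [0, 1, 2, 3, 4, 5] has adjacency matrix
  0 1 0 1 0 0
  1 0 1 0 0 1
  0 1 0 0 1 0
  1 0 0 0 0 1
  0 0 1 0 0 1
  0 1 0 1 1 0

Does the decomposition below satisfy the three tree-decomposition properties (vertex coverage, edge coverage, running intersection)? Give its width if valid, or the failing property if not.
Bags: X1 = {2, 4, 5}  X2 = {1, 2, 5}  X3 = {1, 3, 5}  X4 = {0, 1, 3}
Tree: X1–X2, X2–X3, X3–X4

Yes; width 2.

Every vertex of G appears in some bag (union = {0, 1, 2, 3, 4, 5}); every edge is covered by a bag; and for each vertex v the set of bags containing v is connected in the bag tree. The decomposition is therefore valid. The largest bag has 3 vertices, so the width is 2.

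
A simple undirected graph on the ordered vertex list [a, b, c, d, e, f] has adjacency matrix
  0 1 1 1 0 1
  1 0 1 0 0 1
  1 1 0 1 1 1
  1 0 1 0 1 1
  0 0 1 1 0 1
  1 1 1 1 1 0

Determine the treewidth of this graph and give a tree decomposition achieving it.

Treewidth 3.
Bags: B1 = {a, b, c, f}  B2 = {a, c, d, f}  B3 = {c, d, e, f}
Tree: B1–B2, B2–B3

Every bag has size at most 4, so the width is 4 − 1 = 3 and tw(G) ≤ 3. For the lower bound, the 4 vertices {c, d, e, f} are pairwise adjacent, and any tree decomposition puts a clique entirely inside one bag — forcing width ≥ 3. The upper and lower bounds meet at 3, so that is the treewidth.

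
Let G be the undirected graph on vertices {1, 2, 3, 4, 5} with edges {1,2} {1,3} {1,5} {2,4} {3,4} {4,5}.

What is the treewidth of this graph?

A width-2 tree decomposition is:
Bags: B1 = {1, 2, 4}  B2 = {1, 4, 5}  B3 = {1, 3, 4}
Tree: B1–B2, B2–B3
The largest bag has 3 vertices, giving width 2; this decomposition certifies tw(G) ≤ 2. The edges 2–1–5–4–2 form a cycle, so G is not a tree and its treewidth is at least 2. Combining the bounds, tw(G) = 2.

2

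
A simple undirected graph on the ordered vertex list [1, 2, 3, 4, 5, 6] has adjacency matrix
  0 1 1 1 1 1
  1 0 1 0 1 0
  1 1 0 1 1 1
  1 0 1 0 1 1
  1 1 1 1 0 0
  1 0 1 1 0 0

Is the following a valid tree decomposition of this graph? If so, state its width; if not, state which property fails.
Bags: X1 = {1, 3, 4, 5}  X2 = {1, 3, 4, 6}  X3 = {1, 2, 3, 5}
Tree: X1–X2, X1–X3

Yes; width 3.

Checking the three conditions: (i) the bags cover all of {1, 2, 3, 4, 5, 6}; (ii) for each edge, some bag contains both endpoints; (iii) the bags containing any fixed vertex form a subtree. All hold, so the decomposition is valid with width 4 − 1 = 3.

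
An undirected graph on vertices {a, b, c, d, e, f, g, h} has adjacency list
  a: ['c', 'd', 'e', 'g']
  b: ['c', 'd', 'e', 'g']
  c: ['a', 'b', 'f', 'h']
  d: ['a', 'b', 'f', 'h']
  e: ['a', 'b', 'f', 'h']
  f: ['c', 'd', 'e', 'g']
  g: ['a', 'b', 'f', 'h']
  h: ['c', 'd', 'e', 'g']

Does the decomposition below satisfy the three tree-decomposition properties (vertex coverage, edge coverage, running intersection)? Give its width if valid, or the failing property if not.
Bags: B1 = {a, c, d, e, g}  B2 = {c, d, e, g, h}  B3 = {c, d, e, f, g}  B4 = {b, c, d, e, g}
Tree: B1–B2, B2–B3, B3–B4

Vertex coverage: the bags together contain {a, b, c, d, e, f, g, h}, the full vertex set. Edge coverage: each edge of G has both endpoints in at least one bag. Running intersection: for every vertex, the bags containing it form a connected subtree. All three properties hold, so this is a valid tree decomposition of width max|bag| − 1 = 4, and hence tw(G) ≤ 4.

Yes; width 4.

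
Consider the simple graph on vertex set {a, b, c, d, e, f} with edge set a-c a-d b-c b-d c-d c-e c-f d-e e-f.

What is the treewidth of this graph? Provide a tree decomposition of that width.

Treewidth 2.
Bags: B1 = {c, d, e}  B2 = {c, e, f}  B3 = {a, c, d}  B4 = {b, c, d}
Tree: B1–B2, B1–B3, B3–B4

Each bag holds 3 vertices, so the decomposition has width 2, which upper-bounds the treewidth. For the lower bound, the 3 vertices {c, d, e} are pairwise adjacent, and any tree decomposition puts a clique entirely inside one bag — forcing width ≥ 2. Combining the bounds, tw(G) = 2.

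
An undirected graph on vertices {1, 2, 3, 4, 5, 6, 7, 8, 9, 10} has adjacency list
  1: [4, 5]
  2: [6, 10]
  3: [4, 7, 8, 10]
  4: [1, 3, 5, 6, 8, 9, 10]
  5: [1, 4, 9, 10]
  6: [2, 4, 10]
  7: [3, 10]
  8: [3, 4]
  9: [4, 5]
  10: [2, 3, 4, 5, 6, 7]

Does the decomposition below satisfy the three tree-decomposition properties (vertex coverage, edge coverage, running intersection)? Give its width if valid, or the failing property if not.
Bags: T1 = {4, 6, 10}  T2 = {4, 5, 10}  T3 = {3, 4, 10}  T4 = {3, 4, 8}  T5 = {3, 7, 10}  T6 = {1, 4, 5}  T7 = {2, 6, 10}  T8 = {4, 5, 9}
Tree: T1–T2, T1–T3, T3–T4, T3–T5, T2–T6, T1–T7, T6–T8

Yes; width 2.

Every vertex of G appears in some bag (union = {1, 2, 3, 4, 5, 6, 7, 8, 9, 10}); every edge is covered by a bag; and for each vertex v the set of bags containing v is connected in the bag tree. The decomposition is therefore valid. The largest bag has 3 vertices, so the width is 2.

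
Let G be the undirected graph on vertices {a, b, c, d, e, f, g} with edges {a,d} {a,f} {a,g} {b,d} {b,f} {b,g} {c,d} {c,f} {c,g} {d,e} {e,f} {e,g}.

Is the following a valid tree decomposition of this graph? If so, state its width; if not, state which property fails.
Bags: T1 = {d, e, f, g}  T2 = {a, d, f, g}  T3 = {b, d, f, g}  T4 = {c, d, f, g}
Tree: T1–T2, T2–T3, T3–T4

Every vertex of G appears in some bag (union = {a, b, c, d, e, f, g}); every edge is covered by a bag; and for each vertex v the set of bags containing v is connected in the bag tree. The decomposition is therefore valid. The largest bag has 4 vertices, so the width is 3.

Yes; width 3.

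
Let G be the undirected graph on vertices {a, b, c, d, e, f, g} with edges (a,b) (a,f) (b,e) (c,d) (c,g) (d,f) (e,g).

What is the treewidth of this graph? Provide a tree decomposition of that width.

Every bag has size at most 3, so the width is 3 − 1 = 2 and tw(G) ≤ 2. For the lower bound, G contains the cycle d–f–a–b–e–g–c–d, so G is not a forest; only forests have treewidth ≤ 1, hence tw(G) ≥ 2. The upper and lower bounds meet at 2, so that is the treewidth.

Treewidth 2.
Bags: B1 = {a, d, f}  B2 = {a, b, d}  B3 = {b, d, e}  B4 = {d, e, g}  B5 = {c, d, g}
Tree: B1–B2, B2–B3, B3–B4, B4–B5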